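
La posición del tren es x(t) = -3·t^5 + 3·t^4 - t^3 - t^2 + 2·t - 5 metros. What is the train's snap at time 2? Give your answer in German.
Wir müssen unsere Gleichung für die Position x(t) = -3·t^5 + 3·t^4 - t^3 - t^2 + 2·t - 5 4-mal ableiten. Mit d/dt von x(t) finden wir v(t) = -15·t^4 + 12·t^3 - 3·t^2 - 2·t + 2. Mit d/dt von v(t) finden wir a(t) = -60·t^3 + 36·t^2 - 6·t - 2. Die Ableitung von der Beschleunigung ergibt den Ruck: j(t) = -180·t^2 + 72·t - 6. Die Ableitung von dem Ruck ergibt den Snap: s(t) = 72 - 360·t. Wir haben den Snap s(t) = 72 - 360·t. Durch Einsetzen von t = 2: s(2) = -648.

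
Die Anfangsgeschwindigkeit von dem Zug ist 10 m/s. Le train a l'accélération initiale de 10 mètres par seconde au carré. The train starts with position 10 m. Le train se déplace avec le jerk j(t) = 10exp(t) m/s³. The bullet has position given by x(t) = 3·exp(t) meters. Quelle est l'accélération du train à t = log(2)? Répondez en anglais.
We need to integrate our jerk equation j(t) = 10·exp(t) 1 time. The antiderivative of jerk is acceleration. Using a(0) = 10, we get a(t) = 10·exp(t). We have acceleration a(t) = 10·exp(t). Substituting t = log(2): a(log(2)) = 20.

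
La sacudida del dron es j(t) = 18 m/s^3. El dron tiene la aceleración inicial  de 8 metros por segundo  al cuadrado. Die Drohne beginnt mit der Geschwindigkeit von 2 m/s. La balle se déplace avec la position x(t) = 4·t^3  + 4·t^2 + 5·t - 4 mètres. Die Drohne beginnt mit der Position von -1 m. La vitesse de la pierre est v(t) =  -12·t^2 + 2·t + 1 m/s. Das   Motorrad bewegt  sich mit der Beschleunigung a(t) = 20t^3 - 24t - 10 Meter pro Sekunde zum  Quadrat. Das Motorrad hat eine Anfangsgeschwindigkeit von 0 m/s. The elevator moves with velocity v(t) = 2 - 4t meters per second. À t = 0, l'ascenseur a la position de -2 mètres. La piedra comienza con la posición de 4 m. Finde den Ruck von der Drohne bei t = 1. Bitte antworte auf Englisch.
We have jerk j(t) = 18. Substituting t = 1: j(1) = 18.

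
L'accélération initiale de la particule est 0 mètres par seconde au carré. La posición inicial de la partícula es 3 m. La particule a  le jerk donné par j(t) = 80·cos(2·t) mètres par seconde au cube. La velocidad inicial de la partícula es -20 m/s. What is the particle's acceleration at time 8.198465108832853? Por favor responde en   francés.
Pour résoudre ceci, nous devons prendre 1 intégrale de notre équation du jerk j(t) = 80·cos(2·t). En intégrant le jerk et en utilisant la condition initiale a(0) = 0, nous obtenons a(t) = 40·sin(2·t). Nous avons l'accélération a(t) = 40·sin(2·t). En substituant t = 8.198465108832853: a(8.198465108832853) = -25.4296042718191.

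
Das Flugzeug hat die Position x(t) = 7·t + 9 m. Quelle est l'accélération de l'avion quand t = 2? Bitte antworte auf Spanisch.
Debemos derivar nuestra ecuación de la posición x(t) = 7·t + 9 2 veces. La derivada de la posición da la velocidad: v(t) = 7. La derivada de la velocidad da la aceleración: a(t) = 0. Usando a(t) = 0 y sustituyendo t = 2, encontramos a = 0.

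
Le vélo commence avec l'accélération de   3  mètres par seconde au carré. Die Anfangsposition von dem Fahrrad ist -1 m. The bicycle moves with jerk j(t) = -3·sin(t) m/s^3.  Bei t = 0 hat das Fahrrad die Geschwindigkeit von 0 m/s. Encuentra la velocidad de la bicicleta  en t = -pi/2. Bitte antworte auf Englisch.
To solve this, we need to take 2 integrals of our jerk equation j(t) = -3·sin(t). The integral of jerk, with a(0) = 3, gives acceleration: a(t) = 3·cos(t). The integral of acceleration, with v(0) = 0, gives velocity: v(t) = 3·sin(t). We have velocity v(t) = 3·sin(t). Substituting t = -pi/2: v(-pi/2) = -3.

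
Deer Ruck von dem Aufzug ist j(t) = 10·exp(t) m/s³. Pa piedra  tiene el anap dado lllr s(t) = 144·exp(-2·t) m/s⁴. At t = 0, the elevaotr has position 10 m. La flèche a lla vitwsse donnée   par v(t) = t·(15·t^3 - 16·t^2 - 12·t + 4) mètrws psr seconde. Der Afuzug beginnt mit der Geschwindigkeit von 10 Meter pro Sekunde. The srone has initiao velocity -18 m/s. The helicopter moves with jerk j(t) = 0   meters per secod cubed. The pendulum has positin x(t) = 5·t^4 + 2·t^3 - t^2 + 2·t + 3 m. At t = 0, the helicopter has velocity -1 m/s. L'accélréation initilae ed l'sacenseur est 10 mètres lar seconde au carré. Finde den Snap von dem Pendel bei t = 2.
Um dies zu lösen, müssen wir 4 Ableitungen unserer Gleichung für die Position x(t) = 5·t^4 + 2·t^3 - t^2 + 2·t + 3 nehmen. Mit d/dt von x(t) finden wir v(t) = 20·t^3 + 6·t^2 - 2·t + 2. Mit d/dt von v(t) finden wir a(t) = 60·t^2 + 12·t - 2. Die Ableitung von der Beschleunigung ergibt den Ruck: j(t) = 120·t + 12. Die Ableitung von dem Ruck ergibt den Snap: s(t) = 120. Mit s(t) = 120 und Einsetzen von t = 2, finden wir s = 120.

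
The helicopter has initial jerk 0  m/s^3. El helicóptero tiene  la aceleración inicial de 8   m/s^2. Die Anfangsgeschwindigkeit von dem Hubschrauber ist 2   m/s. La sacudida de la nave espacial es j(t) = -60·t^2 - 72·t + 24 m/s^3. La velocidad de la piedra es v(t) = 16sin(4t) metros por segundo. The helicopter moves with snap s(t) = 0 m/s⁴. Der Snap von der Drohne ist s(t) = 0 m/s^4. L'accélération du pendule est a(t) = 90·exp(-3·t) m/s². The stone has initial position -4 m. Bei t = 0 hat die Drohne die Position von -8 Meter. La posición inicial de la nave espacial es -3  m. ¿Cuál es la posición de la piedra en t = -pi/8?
Partiendo de la velocidad v(t) = 16·sin(4·t), tomamos 1 antiderivada. La antiderivada de la velocidad, con x(0) = -4, da la posición: x(t) = -4·cos(4·t). De la ecuación de la posición x(t) = -4·cos(4·t), sustituimos t = -pi/8 para obtener x = 0.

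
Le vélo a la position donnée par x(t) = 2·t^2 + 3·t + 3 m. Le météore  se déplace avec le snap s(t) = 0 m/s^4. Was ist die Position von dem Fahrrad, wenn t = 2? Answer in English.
From the given position equation x(t) = 2·t^2 + 3·t + 3, we substitute t = 2 to get x = 17.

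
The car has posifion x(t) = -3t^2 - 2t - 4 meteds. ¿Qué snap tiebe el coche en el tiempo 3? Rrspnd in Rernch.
Pour résoudre ceci, nous devons prendre 4 dérivées de notre équation de la position x(t) = -3·t^2 - 2·t - 4. En prenant d/dt de x(t), nous trouvons v(t) = -6·t - 2. La dérivée de la vitesse donne l'accélération: a(t) = -6. En dérivant l'accélération, nous obtenons le jerk: j(t) = 0. La dérivée du jerk donne le snap: s(t) = 0. De l'équation du snap s(t) = 0, nous substituons t = 3 pour obtenir s = 0.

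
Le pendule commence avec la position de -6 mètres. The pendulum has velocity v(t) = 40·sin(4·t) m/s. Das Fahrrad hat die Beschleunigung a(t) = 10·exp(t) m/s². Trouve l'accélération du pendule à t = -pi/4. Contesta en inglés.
Starting from velocity v(t) = 40·sin(4·t), we take 1 derivative. Taking d/dt of v(t), we find a(t) = 160·cos(4·t). From the given acceleration equation a(t) = 160·cos(4·t), we substitute t = -pi/4 to get a = -160.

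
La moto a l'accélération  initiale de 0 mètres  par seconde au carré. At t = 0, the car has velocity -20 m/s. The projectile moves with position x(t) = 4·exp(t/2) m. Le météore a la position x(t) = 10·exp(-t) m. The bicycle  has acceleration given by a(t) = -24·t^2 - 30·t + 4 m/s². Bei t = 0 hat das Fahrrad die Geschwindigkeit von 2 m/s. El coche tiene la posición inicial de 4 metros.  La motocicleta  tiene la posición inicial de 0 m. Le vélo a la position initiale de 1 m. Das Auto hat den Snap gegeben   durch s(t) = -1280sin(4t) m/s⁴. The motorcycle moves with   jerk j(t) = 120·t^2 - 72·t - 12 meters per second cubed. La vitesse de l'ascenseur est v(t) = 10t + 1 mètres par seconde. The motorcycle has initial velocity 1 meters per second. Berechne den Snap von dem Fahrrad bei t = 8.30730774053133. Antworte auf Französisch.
En partant de l'accélération a(t) = -24·t^2 - 30·t + 4, nous prenons 2 dérivées. En dérivant l'accélération, nous obtenons le jerk: j(t) = -48·t - 30. La dérivée du jerk donne le snap: s(t) = -48. Nous avons le snap s(t) = -48. En substituant t = 8.30730774053133: s(8.30730774053133) = -48.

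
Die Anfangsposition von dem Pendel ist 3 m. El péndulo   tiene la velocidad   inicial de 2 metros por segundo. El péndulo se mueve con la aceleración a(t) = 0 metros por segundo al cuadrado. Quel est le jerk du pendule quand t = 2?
Pour résoudre ceci, nous devons prendre 1 dérivée de notre équation de l'accélération a(t) = 0. En dérivant l'accélération, nous obtenons le jerk: j(t) = 0. De l'équation du jerk j(t) = 0, nous substituons t = 2 pour obtenir j = 0.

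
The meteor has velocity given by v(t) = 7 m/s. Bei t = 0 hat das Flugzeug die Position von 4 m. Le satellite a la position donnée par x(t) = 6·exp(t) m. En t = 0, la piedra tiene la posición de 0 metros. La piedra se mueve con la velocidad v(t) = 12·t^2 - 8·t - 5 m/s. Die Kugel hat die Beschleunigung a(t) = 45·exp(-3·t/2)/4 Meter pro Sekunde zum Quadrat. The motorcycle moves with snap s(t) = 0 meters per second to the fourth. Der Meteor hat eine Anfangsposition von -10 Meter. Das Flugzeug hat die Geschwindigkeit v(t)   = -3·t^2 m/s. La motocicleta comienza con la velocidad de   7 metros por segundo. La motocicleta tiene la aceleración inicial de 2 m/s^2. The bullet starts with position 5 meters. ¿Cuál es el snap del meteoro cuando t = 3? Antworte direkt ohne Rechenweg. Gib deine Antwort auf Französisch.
s(3) = 0.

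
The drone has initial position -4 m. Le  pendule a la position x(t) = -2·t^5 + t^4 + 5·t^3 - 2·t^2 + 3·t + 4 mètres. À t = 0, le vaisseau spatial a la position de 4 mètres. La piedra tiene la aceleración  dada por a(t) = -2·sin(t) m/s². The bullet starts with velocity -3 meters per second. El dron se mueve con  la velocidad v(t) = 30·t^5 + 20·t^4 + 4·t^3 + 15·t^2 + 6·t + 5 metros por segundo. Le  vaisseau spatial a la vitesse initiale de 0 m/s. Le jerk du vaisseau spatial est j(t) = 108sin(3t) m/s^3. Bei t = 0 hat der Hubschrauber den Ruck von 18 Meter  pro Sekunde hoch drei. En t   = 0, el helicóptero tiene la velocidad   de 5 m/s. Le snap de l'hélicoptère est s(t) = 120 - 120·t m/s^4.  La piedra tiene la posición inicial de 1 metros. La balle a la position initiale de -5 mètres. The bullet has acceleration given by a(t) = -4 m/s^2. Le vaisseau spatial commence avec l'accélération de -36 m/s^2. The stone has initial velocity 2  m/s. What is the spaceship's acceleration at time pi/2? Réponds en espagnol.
Necesitamos integrar nuestra ecuación de la sacudida j(t) = 108·sin(3·t) 1 vez. Tomando ∫j(t)dt y aplicando a(0) = -36, encontramos a(t) = -36·cos(3·t). Usando a(t) = -36·cos(3·t) y sustituyendo t = pi/2, encontramos a = 0.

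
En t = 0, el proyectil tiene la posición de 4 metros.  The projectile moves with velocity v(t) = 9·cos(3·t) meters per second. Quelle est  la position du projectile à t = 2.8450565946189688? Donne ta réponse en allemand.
Um dies zu lösen, müssen wir 1 Stammfunktion unserer Gleichung für die Geschwindigkeit v(t) = 9·cos(3·t) finden. Mit ∫v(t)dt und Anwendung von x(0) = 4, finden wir x(t) = 3·sin(3·t) + 4. Mit x(t) = 3·sin(3·t) + 4 und Einsetzen von t = 2.8450565946189688, finden wir x = 6.33047520915837.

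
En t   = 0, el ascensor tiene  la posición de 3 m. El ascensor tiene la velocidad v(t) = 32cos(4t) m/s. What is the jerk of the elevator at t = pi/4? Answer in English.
We must differentiate our velocity equation v(t) = 32·cos(4·t) 2 times. The derivative of velocity gives acceleration: a(t) = -128·sin(4·t). Taking d/dt of a(t), we find j(t) = -512·cos(4·t). We have jerk j(t) = -512·cos(4·t). Substituting t = pi/4: j(pi/4) = 512.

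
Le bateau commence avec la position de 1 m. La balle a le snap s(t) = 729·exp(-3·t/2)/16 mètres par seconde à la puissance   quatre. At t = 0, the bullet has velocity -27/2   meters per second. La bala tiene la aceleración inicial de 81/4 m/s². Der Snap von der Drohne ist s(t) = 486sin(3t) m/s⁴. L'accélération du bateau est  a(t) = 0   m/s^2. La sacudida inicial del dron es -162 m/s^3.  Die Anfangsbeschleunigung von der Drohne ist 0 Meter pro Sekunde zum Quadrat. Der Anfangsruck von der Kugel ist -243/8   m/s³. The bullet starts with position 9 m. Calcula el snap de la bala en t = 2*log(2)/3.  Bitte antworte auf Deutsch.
Mit s(t) = 729·exp(-3·t/2)/16 und Einsetzen von t = 2*log(2)/3, finden wir s = 729/32.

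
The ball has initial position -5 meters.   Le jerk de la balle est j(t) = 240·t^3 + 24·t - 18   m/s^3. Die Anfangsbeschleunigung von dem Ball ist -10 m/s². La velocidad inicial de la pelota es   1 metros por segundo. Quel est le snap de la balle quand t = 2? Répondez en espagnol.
Debemos derivar nuestra ecuación de la sacudida j(t) = 240·t^3 + 24·t - 18 1 vez. Derivando la sacudida, obtenemos el snap: s(t) = 720·t^2 + 24. De la ecuación del snap s(t) = 720·t^2 + 24, sustituimos t = 2 para obtener s = 2904.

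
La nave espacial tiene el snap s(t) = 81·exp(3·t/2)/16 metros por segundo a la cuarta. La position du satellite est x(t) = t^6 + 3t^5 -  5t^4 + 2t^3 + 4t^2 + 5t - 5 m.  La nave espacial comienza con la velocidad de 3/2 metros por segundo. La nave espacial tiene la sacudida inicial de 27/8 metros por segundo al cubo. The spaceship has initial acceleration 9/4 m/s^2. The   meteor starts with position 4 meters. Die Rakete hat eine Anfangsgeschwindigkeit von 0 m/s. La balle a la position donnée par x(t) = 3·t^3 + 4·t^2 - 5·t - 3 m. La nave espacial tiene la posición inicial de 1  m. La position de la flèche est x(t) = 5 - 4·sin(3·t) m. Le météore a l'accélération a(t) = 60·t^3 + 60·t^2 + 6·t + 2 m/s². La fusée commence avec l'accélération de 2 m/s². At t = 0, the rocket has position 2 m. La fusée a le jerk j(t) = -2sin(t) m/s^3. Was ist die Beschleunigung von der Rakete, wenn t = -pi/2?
Wir müssen unsere Gleichung für den Ruck j(t) = -2·sin(t) 1-mal integrieren. Durch Integration von dem Ruck und Verwendung der Anfangsbedingung a(0) = 2, erhalten wir a(t) = 2·cos(t). Aus der Gleichung für die Beschleunigung a(t) = 2·cos(t), setzen wir t = -pi/2 ein und erhalten a = 0.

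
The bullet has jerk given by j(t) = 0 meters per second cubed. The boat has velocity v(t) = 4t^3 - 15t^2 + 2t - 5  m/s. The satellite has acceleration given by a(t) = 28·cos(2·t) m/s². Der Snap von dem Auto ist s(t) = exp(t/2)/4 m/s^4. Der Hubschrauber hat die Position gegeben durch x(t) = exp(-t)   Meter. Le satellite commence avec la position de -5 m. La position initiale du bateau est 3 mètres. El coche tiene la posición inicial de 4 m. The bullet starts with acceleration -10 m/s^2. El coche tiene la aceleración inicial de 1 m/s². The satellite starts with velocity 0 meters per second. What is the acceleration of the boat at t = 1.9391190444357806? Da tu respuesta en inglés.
We must differentiate our velocity equation v(t) = 4·t^3 - 15·t^2 + 2·t - 5 1 time. The derivative of velocity gives acceleration: a(t) = 12·t^2 - 30·t + 2. Using a(t) = 12·t^2 - 30·t + 2 and substituting t = 1.9391190444357806, we find a = -11.0513793111510.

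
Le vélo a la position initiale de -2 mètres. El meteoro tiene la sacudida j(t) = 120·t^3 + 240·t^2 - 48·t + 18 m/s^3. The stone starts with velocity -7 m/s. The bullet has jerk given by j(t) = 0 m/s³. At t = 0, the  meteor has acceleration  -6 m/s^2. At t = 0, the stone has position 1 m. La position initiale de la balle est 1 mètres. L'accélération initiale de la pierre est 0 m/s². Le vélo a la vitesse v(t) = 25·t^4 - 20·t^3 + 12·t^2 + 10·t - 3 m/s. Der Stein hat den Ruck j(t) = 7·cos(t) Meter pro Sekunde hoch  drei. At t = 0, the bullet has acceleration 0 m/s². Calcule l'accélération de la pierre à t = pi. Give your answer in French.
Nous devons trouver l'intégrale de notre équation du jerk j(t) = 7·cos(t) 1 fois. L'intégrale du jerk, avec a(0) = 0, donne l'accélération: a(t) = 7·sin(t). En utilisant a(t) = 7·sin(t) et en substituant t = pi, nous trouvons a = 0.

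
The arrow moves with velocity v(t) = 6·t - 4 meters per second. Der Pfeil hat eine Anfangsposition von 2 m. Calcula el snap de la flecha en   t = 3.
Partiendo de la velocidad v(t) = 6·t - 4, tomamos 3 derivadas. La derivada de la velocidad da la aceleración: a(t) = 6. Tomando d/dt de a(t), encontramos j(t) = 0. La derivada de la sacudida da el snap: s(t) = 0. Usando s(t) = 0 y sustituyendo t = 3, encontramos s = 0.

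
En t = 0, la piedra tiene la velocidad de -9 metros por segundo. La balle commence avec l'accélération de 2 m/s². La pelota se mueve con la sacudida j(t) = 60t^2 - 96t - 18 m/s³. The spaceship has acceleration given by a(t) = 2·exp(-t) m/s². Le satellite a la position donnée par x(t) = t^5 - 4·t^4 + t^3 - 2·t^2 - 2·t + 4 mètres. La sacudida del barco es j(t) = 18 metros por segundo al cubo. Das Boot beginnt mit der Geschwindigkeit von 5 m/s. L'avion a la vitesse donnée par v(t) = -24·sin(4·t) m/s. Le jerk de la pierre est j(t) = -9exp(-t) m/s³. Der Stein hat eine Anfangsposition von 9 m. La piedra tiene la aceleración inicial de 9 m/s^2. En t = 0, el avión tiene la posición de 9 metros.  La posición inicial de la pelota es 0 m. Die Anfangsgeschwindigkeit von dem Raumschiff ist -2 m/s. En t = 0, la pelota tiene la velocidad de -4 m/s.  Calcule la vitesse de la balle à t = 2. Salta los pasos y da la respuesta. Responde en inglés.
The velocity at t = 2 is v = -84.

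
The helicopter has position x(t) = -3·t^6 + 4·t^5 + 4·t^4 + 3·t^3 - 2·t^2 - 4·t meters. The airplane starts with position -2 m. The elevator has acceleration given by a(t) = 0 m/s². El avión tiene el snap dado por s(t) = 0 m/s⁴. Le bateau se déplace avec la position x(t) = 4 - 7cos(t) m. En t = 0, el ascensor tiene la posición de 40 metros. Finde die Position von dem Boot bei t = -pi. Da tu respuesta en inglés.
We have position x(t) = 4 - 7·cos(t). Substituting t = -pi: x(-pi) = 11.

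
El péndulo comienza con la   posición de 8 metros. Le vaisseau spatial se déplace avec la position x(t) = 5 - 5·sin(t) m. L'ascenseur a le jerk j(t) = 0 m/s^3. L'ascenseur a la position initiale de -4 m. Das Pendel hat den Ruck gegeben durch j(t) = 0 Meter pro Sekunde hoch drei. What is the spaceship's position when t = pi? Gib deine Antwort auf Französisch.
Nous avons la position x(t) = 5 - 5·sin(t). En substituant t = pi: x(pi) = 5.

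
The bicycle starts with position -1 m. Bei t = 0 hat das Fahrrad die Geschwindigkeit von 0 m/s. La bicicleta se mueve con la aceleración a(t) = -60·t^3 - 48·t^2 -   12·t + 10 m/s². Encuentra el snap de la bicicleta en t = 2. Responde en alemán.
Wir müssen unsere Gleichung für die Beschleunigung a(t) = -60·t^3 - 48·t^2 - 12·t + 10 2-mal ableiten. Die Ableitung von der Beschleunigung ergibt den Ruck: j(t) = -180·t^2 - 96·t - 12. Durch Ableiten von dem Ruck erhalten wir den Snap: s(t) = -360·t - 96. Wir haben den Snap s(t) = -360·t - 96. Durch Einsetzen von t = 2: s(2) = -816.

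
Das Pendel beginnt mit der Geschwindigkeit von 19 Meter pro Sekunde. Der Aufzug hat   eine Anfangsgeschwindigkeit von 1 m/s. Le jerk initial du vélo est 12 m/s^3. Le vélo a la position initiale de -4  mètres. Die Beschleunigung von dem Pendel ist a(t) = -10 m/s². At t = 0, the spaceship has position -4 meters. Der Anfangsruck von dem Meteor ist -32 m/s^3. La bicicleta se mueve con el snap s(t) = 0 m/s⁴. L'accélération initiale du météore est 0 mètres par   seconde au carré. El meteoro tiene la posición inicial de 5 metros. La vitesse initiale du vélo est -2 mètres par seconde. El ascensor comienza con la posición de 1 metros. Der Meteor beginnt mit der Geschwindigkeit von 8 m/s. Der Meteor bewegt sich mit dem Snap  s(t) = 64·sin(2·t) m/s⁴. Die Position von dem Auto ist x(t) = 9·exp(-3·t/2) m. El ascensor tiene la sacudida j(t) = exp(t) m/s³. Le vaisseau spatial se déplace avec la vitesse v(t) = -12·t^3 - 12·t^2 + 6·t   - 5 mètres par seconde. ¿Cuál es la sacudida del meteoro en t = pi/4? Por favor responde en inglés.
Starting from snap s(t) = 64·sin(2·t), we take 1 antiderivative. Taking ∫s(t)dt and applying j(0) = -32, we find j(t) = -32·cos(2·t). Using j(t) = -32·cos(2·t) and substituting t = pi/4, we find j = 0.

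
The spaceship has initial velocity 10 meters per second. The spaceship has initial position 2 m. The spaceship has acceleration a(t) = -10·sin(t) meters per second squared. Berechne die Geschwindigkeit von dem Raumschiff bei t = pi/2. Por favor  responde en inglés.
We need to integrate our acceleration equation a(t) = -10·sin(t) 1 time. Finding the antiderivative of a(t) and using v(0) = 10: v(t) = 10·cos(t). From the given velocity equation v(t) = 10·cos(t), we substitute t = pi/2 to get v = 0.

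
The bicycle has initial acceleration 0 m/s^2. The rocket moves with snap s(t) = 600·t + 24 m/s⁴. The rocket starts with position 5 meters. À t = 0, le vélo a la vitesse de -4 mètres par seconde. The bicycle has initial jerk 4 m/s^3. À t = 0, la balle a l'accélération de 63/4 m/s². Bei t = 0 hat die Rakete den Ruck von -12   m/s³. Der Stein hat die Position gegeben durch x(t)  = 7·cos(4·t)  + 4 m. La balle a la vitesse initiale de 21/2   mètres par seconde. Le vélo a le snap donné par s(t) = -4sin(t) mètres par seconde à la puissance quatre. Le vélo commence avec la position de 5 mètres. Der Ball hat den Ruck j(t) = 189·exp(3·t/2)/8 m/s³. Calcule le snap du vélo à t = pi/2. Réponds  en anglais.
We have snap s(t) = -4·sin(t). Substituting t = pi/2: s(pi/2) = -4.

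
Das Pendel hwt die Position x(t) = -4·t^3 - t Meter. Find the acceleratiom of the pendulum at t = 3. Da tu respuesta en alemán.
Um dies zu lösen, müssen wir 2 Ableitungen unserer Gleichung für die Position x(t) = -4·t^3 - t nehmen. Mit d/dt von x(t) finden wir v(t) = -12·t^2 - 1. Durch Ableiten von der Geschwindigkeit erhalten wir die Beschleunigung: a(t) = -24·t. Wir haben die Beschleunigung a(t) = -24·t. Durch Einsetzen von t = 3: a(3) = -72.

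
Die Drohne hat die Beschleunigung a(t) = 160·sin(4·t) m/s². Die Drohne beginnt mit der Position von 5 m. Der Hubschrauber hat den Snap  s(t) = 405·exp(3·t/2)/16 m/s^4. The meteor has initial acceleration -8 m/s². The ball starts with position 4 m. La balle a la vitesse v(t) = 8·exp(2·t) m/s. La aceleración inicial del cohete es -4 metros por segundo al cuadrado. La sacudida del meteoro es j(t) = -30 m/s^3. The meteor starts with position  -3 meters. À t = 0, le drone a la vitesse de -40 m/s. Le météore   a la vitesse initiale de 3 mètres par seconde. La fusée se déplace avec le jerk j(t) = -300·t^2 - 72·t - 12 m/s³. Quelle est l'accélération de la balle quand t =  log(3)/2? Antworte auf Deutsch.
Wir müssen unsere Gleichung für die Geschwindigkeit v(t) = 8·exp(2·t) 1-mal ableiten. Mit d/dt von v(t) finden wir a(t) = 16·exp(2·t). Mit a(t) = 16·exp(2·t) und Einsetzen von t = log(3)/2, finden wir a = 48.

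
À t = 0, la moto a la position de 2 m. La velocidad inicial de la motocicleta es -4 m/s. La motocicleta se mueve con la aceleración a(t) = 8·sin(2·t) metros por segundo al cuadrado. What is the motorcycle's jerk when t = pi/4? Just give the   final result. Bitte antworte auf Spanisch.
La respuesta es 0.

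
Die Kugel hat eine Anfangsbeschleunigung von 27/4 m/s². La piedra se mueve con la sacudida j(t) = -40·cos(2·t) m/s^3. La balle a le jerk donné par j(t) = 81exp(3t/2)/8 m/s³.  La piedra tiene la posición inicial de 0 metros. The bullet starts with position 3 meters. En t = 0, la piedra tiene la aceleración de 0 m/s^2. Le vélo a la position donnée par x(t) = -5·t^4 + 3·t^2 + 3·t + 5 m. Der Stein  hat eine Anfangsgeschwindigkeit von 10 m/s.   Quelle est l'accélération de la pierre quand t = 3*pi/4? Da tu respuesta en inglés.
We must find the integral of our jerk equation j(t) = -40·cos(2·t) 1 time. The antiderivative of jerk is acceleration. Using a(0) = 0, we get a(t) = -20·sin(2·t). Using a(t) = -20·sin(2·t) and substituting t = 3*pi/4, we find a = 20.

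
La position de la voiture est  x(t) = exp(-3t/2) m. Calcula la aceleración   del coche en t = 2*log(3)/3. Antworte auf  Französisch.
Nous devons dériver notre équation de la position x(t) = exp(-3·t/2) 2 fois. En prenant d/dt de x(t), nous trouvons v(t) = -3·exp(-3·t/2)/2. En dérivant la vitesse, nous obtenons l'accélération: a(t) = 9·exp(-3·t/2)/4. En utilisant a(t) = 9·exp(-3·t/2)/4 et en substituant t = 2*log(3)/3, nous trouvons a = 3/4.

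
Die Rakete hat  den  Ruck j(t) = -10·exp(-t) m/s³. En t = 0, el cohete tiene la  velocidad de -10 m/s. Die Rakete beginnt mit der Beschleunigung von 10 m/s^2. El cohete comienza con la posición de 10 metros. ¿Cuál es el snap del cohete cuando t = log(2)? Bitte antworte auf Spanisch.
Para resolver esto, necesitamos tomar 1 derivada de nuestra ecuación de la sacudida j(t) = -10·exp(-t). Derivando la sacudida, obtenemos el snap: s(t) = 10·exp(-t). Usando s(t) = 10·exp(-t) y sustituyendo t = log(2), encontramos s = 5.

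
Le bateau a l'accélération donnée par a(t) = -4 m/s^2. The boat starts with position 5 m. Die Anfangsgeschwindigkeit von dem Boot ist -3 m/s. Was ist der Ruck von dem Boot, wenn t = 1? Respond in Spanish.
Para resolver esto, necesitamos tomar 1 derivada de nuestra ecuación de la aceleración a(t) = -4. Derivando la aceleración, obtenemos la sacudida: j(t) = 0. De la ecuación de la sacudida j(t) = 0, sustituimos t = 1 para obtener j = 0.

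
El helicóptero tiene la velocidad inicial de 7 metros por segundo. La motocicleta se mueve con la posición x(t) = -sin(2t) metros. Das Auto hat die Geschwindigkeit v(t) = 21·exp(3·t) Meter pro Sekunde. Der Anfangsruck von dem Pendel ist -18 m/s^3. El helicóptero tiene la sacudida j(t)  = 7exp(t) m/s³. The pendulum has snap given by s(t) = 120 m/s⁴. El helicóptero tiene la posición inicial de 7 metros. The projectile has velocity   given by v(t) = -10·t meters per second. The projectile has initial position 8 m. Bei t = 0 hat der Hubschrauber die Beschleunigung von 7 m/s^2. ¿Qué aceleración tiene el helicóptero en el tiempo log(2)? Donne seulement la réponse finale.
La respuesta es 14.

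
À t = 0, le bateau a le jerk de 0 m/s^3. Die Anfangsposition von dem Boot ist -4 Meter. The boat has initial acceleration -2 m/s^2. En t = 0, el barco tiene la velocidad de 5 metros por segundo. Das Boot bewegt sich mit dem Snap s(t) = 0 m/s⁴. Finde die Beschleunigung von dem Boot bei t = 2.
Wir müssen unsere Gleichung für den Snap s(t) = 0 2-mal integrieren. Durch Integration von dem Snap und Verwendung der Anfangsbedingung j(0) = 0, erhalten wir j(t) = 0. Die Stammfunktion von dem Ruck, mit a(0) = -2, ergibt die Beschleunigung: a(t) = -2. Aus der Gleichung für die Beschleunigung a(t) = -2, setzen wir t = 2 ein und erhalten a = -2.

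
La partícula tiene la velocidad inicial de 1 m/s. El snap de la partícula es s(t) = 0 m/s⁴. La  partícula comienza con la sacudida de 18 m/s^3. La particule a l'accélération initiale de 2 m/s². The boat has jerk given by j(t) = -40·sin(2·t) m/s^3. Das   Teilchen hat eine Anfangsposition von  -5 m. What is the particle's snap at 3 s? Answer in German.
Mit s(t) = 0 und Einsetzen von t = 3, finden wir s = 0.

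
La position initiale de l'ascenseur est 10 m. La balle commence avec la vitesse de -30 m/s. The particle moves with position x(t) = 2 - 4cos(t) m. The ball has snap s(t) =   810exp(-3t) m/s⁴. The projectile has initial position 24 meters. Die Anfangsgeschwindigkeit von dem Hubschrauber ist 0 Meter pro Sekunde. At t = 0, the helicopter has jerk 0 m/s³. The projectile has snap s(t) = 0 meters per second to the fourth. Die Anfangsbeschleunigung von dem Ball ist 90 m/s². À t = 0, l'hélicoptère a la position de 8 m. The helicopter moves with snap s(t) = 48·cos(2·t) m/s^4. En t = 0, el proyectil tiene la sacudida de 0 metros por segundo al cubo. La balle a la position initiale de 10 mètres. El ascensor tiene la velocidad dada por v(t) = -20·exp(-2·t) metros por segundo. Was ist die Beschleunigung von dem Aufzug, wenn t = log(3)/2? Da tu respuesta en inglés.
Starting from velocity v(t) = -20·exp(-2·t), we take 1 derivative. Differentiating velocity, we get acceleration: a(t) = 40·exp(-2·t). Using a(t) = 40·exp(-2·t) and substituting t = log(3)/2, we find a = 40/3.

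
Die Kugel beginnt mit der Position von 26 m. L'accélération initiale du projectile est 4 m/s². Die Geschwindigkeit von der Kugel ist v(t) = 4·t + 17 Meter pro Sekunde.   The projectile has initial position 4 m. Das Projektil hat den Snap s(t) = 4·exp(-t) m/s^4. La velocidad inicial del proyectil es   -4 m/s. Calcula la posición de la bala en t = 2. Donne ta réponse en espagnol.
Debemos encontrar la antiderivada de nuestra ecuación de la velocidad v(t) = 4·t + 17 1 vez. La antiderivada de la velocidad es la posición. Usando x(0) = 26, obtenemos x(t) = 2·t^2 + 17·t + 26. Usando x(t) = 2·t^2 + 17·t + 26 y sustituyendo t = 2, encontramos x = 68.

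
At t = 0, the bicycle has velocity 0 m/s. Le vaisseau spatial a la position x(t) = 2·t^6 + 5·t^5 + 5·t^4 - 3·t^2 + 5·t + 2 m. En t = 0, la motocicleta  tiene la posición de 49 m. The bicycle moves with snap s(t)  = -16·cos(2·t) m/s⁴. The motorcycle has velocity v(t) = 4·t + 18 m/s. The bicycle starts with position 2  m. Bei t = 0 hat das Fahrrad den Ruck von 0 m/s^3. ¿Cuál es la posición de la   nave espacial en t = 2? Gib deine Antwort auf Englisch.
We have position x(t) = 2·t^6 + 5·t^5 + 5·t^4 - 3·t^2 + 5·t + 2. Substituting t = 2: x(2) = 368.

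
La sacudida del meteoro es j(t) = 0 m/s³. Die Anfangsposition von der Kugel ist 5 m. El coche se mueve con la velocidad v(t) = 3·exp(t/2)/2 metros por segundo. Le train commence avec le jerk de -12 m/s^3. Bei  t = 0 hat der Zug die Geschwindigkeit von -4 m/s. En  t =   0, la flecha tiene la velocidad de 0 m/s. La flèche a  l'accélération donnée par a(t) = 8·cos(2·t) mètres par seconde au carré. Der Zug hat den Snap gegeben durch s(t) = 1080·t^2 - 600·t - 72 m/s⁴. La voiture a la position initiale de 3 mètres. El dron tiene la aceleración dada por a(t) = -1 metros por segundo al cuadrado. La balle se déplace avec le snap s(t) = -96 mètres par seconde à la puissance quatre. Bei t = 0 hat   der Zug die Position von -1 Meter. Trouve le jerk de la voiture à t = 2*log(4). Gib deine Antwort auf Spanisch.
Debemos derivar nuestra ecuación de la velocidad v(t) = 3·exp(t/2)/2 2 veces. Derivando la velocidad, obtenemos la aceleración: a(t) = 3·exp(t/2)/4. La derivada de la aceleración da la sacudida: j(t) = 3·exp(t/2)/8. Usando j(t) = 3·exp(t/2)/8 y sustituyendo t = 2*log(4), encontramos j = 3/2.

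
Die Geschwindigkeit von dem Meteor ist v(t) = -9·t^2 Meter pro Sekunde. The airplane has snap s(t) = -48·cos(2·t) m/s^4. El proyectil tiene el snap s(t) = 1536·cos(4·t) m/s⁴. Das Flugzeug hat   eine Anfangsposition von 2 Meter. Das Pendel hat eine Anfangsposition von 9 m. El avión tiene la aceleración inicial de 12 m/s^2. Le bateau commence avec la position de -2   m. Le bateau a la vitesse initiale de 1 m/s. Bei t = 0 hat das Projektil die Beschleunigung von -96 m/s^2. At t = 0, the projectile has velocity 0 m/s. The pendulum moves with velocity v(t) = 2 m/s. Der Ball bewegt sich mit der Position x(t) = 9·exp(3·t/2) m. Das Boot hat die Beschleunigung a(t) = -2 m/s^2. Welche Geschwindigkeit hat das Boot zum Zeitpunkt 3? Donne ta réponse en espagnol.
Debemos encontrar la integral de nuestra ecuación de la aceleración a(t) = -2 1 vez. La antiderivada de la aceleración, con v(0) = 1, da la velocidad: v(t) = 1 - 2·t. Tenemos la velocidad v(t) = 1 - 2·t. Sustituyendo t = 3: v(3) = -5.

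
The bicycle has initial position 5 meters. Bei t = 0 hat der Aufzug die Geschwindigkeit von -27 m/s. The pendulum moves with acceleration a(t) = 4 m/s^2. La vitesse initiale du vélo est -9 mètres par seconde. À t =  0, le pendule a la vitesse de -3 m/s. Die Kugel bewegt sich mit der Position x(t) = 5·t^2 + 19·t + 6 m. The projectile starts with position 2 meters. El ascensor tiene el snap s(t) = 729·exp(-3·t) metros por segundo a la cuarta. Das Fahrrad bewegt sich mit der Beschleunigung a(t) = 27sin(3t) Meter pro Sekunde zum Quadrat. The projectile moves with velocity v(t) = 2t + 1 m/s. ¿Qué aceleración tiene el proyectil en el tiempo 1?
Para resolver esto, necesitamos tomar 1 derivada de nuestra ecuación de la velocidad v(t) = 2·t + 1. La derivada de la velocidad da la aceleración: a(t) = 2. Tenemos la aceleración a(t) = 2. Sustituyendo t = 1: a(1) = 2.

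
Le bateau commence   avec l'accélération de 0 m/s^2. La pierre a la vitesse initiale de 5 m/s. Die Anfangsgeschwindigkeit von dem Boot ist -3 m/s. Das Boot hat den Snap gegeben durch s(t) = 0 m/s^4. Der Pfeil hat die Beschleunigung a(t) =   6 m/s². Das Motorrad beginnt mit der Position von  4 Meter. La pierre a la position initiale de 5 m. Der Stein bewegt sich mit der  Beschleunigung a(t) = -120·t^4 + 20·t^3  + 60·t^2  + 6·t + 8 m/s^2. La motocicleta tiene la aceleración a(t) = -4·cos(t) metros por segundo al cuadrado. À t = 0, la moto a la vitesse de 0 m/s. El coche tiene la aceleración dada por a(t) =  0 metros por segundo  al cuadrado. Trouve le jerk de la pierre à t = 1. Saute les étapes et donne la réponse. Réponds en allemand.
Die Antwort ist -294.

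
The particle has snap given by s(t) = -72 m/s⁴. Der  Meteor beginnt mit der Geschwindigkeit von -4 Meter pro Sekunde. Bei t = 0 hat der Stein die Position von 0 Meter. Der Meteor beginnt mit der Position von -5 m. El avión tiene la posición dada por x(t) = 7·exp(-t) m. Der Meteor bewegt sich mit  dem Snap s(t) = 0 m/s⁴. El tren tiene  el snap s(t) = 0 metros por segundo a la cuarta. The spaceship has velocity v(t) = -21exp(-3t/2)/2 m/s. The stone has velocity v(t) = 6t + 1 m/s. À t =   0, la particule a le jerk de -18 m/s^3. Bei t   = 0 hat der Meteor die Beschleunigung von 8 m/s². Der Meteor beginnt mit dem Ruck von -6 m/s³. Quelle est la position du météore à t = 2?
Nous devons trouver l'intégrale de notre équation du snap s(t) = 0 4 fois. La primitive du snap est le jerk. En utilisant j(0) = -6, nous obtenons j(t) = -6. La primitive du jerk, avec a(0) = 8, donne l'accélération: a(t) = 8 - 6·t. En intégrant l'accélération et en utilisant la condition initiale v(0) = -4, nous obtenons v(t) = -3·t^2 + 8·t - 4. En intégrant la vitesse et en utilisant la condition initiale x(0) = -5, nous obtenons x(t) = -t^3 + 4·t^2 - 4·t - 5. Nous avons la position x(t) = -t^3 + 4·t^2 - 4·t - 5. En substituant t = 2: x(2) = -5.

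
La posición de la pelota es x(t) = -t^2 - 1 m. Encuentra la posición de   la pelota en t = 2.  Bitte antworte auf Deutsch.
Aus der Gleichung für die Position x(t) = -t^2 - 1, setzen wir t = 2 ein und erhalten x = -5.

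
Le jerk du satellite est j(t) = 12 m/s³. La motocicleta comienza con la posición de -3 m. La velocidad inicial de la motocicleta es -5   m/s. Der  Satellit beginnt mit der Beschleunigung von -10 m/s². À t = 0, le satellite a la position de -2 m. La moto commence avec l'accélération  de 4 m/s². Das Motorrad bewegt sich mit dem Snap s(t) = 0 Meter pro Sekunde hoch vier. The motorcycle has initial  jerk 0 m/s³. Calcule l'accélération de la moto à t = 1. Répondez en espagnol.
Para resolver esto, necesitamos tomar 2 integrales de nuestra ecuación del snap s(t) = 0. La antiderivada del snap es la sacudida. Usando j(0) = 0, obtenemos j(t) = 0. Tomando ∫j(t)dt y aplicando a(0) = 4, encontramos a(t) = 4. De la ecuación de la aceleración a(t) = 4, sustituimos t = 1 para obtener a = 4.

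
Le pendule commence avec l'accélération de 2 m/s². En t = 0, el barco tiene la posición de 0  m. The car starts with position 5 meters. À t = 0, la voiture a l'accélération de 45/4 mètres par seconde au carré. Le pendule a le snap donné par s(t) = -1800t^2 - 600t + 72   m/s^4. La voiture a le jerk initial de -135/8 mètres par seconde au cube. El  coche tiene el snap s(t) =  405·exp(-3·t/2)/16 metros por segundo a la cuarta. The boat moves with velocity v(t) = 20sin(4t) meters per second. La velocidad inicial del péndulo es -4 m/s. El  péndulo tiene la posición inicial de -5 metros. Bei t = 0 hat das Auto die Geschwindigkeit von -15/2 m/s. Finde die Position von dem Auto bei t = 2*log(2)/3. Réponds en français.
En partant du snap s(t) = 405·exp(-3·t/2)/16, nous prenons 4 primitives. En prenant ∫s(t)dt et en appliquant j(0) = -135/8, nous trouvons j(t) = -135·exp(-3·t/2)/8. La primitive du jerk, avec a(0) = 45/4, donne l'accélération: a(t) = 45·exp(-3·t/2)/4. La primitive de l'accélération, avec v(0) = -15/2, donne la vitesse: v(t) = -15·exp(-3·t/2)/2. En intégrant la vitesse et en utilisant la condition initiale x(0) = 5, nous obtenons x(t) = 5·exp(-3·t/2). En utilisant x(t) = 5·exp(-3·t/2) et en substituant t = 2*log(2)/3, nous trouvons x = 5/2.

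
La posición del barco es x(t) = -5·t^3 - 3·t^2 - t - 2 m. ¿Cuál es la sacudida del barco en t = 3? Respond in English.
Starting from position x(t) = -5·t^3 - 3·t^2 - t - 2, we take 3 derivatives. The derivative of position gives velocity: v(t) = -15·t^2 - 6·t - 1. Taking d/dt of v(t), we find a(t) = -30·t - 6. Differentiating acceleration, we get jerk: j(t) = -30. Using j(t) = -30 and substituting t = 3, we find j = -30.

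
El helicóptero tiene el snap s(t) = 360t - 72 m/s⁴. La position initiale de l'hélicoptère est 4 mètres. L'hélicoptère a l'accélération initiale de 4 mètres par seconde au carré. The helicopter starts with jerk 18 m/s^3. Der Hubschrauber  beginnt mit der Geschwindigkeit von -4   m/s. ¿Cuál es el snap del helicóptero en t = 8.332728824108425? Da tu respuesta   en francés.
De l'équation du snap s(t) = 360·t - 72, nous substituons t = 8.332728824108425 pour obtenir s = 2927.78237667903.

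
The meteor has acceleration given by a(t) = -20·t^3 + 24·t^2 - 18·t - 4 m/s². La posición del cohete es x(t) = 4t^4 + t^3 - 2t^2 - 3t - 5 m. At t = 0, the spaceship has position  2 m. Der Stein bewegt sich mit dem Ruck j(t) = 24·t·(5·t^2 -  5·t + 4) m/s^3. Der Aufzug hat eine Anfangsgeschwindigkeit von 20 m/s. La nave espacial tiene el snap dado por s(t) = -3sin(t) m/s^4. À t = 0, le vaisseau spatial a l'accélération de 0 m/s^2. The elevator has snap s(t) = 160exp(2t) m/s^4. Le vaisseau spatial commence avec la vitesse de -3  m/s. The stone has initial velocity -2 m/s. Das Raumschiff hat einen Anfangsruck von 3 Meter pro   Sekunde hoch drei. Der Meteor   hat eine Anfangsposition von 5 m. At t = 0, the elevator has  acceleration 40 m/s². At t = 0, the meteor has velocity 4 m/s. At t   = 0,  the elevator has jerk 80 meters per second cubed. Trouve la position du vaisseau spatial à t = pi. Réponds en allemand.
Wir müssen unsere Gleichung für den Snap s(t) = -3·sin(t) 4-mal integrieren. Das Integral von dem Snap, mit j(0) = 3, ergibt den Ruck: j(t) = 3·cos(t). Die Stammfunktion von dem Ruck, mit a(0) = 0, ergibt die Beschleunigung: a(t) = 3·sin(t). Das Integral von der Beschleunigung ist die Geschwindigkeit. Mit v(0) = -3 erhalten wir v(t) = -3·cos(t). Die Stammfunktion von der Geschwindigkeit ist die Position. Mit x(0) = 2 erhalten wir x(t) = 2 - 3·sin(t). Mit x(t) = 2 - 3·sin(t) und Einsetzen von t = pi, finden wir x = 2.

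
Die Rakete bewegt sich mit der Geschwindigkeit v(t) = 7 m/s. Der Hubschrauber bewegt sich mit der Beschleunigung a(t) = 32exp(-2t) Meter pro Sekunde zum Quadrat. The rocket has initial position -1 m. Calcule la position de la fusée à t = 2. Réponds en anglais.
Starting from velocity v(t) = 7, we take 1 integral. The integral of velocity, with x(0) = -1, gives position: x(t) = 7·t - 1. We have position x(t) = 7·t - 1. Substituting t = 2: x(2) = 13.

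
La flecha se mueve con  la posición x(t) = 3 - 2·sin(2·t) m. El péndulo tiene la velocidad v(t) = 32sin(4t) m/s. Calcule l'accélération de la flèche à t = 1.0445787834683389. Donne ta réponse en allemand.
Ausgehend von der Position x(t) = 3 - 2·sin(2·t), nehmen wir 2 Ableitungen. Durch Ableiten von der Position erhalten wir die Geschwindigkeit: v(t) = -4·cos(2·t). Mit d/dt von v(t) finden wir a(t) = 8·sin(2·t). Mit a(t) = 8·sin(2·t) und Einsetzen von t = 1.0445787834683389, finden wir a = 6.94905825007038.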